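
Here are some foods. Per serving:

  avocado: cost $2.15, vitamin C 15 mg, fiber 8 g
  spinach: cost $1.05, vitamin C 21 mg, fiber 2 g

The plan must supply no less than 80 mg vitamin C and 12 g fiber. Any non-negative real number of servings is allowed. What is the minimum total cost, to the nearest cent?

For a min-cost LP with two ≥-constraints, a basic feasible solution has at most two positive variables.
avocado only: max(80/15, 12/8) = 5.333 servings → $11.47.
spinach only: max(80/21, 12/2) = 6 servings → $6.30.
avocado + spinach with both tight: 0.6667 servings and 3.333 servings → $4.93.
So the least-cost plan costs $4.93.

$4.93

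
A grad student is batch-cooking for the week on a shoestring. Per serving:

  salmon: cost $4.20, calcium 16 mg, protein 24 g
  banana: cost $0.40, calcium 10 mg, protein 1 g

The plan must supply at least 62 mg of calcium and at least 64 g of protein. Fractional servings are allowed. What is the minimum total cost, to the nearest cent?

salmon only: max(62/16, 64/24) = 3.875 servings → $16.27.
banana only: max(62/10, 64/1) = 64 servings → $25.60.
salmon + banana with both tight: 2.58 servings and 2.071 servings → $11.67.
The minimum over all feasible corners is $11.67.

$11.67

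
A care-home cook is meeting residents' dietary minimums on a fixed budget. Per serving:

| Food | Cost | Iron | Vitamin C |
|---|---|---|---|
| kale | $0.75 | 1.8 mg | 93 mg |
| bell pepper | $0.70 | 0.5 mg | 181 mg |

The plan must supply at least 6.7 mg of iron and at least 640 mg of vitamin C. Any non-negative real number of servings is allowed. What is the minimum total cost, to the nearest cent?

Minimising a linear cost over {iron ≥ 6.7, vitamin C ≥ 640, servings ≥ 0} — the optimum is at a vertex, using one or two foods.
kale only: max(6.7/1.8, 640/93) = 6.882 servings → $5.16.
bell pepper only: max(6.7/0.5, 640/181) = 13.4 servings → $9.38.
kale + bell pepper with both tight: 3.196 servings and 1.894 servings → $3.72.
So the least-cost plan costs $3.72.

$3.72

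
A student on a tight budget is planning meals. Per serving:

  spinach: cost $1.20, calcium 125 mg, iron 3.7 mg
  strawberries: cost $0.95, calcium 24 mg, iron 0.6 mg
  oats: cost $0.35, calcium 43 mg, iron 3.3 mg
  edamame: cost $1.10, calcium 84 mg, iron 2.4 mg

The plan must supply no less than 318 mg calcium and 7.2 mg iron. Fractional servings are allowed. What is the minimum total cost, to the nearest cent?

With two linear requirements the optimum uses one or two foods; enumerate the corners.
spinach only: max(318/125, 7.2/3.7) = 2.544 servings → $3.05.
strawberries only: max(318/24, 7.2/0.6) = 13.25 servings → $12.59.
oats only: max(318/43, 7.2/3.3) = 7.395 servings → $2.59.
edamame only: max(318/84, 7.2/2.4) = 3.786 servings → $4.16.
spinach + strawberries: intersection lies outside the first quadrant.
spinach + oats with both targets exact would need a negative amount; discard.
spinach + edamame: intersection lies outside the first quadrant.
strawberries + oats with both targets exact would need a negative amount; discard.
strawberries + edamame with both targets exact would need a negative amount; discard.
oats + edamame: intersection lies outside the first quadrant.
The minimum over all feasible corners is $2.59.

$2.59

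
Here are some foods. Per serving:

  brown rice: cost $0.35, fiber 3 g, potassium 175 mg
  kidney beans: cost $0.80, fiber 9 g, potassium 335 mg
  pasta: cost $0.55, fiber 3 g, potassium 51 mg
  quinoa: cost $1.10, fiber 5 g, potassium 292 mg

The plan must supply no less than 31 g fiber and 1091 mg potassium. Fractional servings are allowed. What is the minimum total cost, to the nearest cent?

$2.76

Two binding constraints pin down two serving amounts, so the optimal mix uses at most two foods. The candidates are each food alone (scaled to the tighter of fiber/potassium) and each pair with both constraints tight.
brown rice only: max(31/3, 1091/175) = 10.33 servings → $3.62.
kidney beans only: max(31/9, 1091/335) = 3.444 servings → $2.76.
pasta only: max(31/3, 1091/51) = 21.39 servings → $11.77.
quinoa only: max(31/5, 1091/292) = 6.2 servings → $6.82.
brown rice + kidney beans: intersection lies outside the first quadrant.
brown rice + pasta with both tight: 4.548 servings and 5.785 servings → $4.77.
brown rice + quinoa with both targets exact would need a negative amount; discard.
kidney beans + pasta with both tight: 3.099 servings and 1.037 servings → $3.05.
kidney beans + quinoa: the both-tight solution has a negative serving — not a feasible corner.
pasta + quinoa with both tight: 5.792 servings and 2.725 servings → $6.18.
So the least-cost plan costs $2.76.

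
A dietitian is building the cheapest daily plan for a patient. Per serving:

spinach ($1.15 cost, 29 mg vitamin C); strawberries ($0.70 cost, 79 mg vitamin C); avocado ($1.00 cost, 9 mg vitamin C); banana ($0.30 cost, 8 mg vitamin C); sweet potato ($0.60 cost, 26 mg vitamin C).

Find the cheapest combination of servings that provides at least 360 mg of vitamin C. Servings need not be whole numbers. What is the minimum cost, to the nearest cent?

$3.19

Cost per mg of vitamin C: strawberries $0.0089, sweet potato $0.0231, banana $0.0375, spinach $0.0397, avocado $0.1111.
With no serving limits, use only strawberries: 360 mg / 79 mg = 4.557 servings × $0.70 = $3.19.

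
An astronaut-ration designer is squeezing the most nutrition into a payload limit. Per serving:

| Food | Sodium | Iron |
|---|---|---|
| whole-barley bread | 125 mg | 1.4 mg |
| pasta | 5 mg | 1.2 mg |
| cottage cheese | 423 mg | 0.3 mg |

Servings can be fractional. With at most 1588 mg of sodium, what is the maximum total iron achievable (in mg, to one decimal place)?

381.1 mg

Iron per mg sodium: pasta 0.24, whole-barley bread 0.0112, cottage cheese 0.0007092.
With no serving limits, spend the whole sodium allowance on pasta: 1588 mg / 5 mg × 1.2 mg = 381.1 mg.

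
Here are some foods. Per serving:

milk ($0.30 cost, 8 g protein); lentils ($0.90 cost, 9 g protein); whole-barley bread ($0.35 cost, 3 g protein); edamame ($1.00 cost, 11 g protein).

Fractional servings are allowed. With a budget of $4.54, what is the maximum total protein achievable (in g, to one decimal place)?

121.1 g

Protein per dollar: milk 26.67, edamame 11, lentils 10, whole-barley bread 8.571.
With no serving limits, spend the whole cost allowance on milk: $4.54 / $0.30 × 8 g = 121.1 g.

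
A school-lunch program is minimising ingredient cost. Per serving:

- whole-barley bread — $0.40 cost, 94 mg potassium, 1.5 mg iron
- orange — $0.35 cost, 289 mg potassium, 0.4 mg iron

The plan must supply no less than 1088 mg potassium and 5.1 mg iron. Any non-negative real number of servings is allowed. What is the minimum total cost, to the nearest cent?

The cheapest plan sits at a corner of the feasible region — with two constraints it uses at most two foods.
whole-barley bread only: max(1088/94, 5.1/1.5) = 11.57 servings → $4.63.
orange only: max(1088/289, 5.1/0.4) = 12.75 servings → $4.46.
whole-barley bread + orange with both tight: 2.624 servings and 2.911 servings → $2.07.
Cheapest feasible corner: $2.07.

$2.07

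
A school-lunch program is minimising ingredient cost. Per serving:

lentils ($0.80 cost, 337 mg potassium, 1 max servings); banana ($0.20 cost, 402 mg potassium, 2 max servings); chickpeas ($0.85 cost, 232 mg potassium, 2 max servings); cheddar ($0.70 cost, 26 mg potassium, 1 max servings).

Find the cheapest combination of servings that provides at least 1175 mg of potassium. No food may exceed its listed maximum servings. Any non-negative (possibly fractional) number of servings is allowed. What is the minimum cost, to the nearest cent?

$1.32

Cost per mg of potassium: banana $0.0005, lentils $0.0024, chickpeas $0.0037, cheddar $0.0269.
Take 2 servings of banana: +804.0 mg potassium for $0.40 (total $0.40, still need 371.0 mg).
Take 1 serving of lentils: +337.0 mg potassium for $0.80 (total $1.20, still need 34.0 mg).
Take 0.1466 servings of chickpeas: +34.0 mg potassium for $0.12 (total $1.32, still need 0.0 mg).
Greedy by cheapest-per-mg is optimal for a single linear constraint, so the minimum cost is $1.32.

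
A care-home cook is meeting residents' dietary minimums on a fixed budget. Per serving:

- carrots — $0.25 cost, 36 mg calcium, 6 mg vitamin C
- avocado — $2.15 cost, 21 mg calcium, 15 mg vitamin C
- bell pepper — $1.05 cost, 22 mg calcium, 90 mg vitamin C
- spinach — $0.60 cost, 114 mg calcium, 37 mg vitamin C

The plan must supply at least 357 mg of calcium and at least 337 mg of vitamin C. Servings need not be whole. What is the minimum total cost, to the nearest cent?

Check every corner: each single food scaled to meet both minima, and each pair solved so both constraints bind.
carrots only: max(357/36, 337/6) = 56.17 servings → $14.04.
avocado only: max(357/21, 337/15) = 22.47 servings → $48.30.
bell pepper only: max(357/22, 337/90) = 16.23 servings → $17.04.
spinach only: max(357/114, 337/37) = 9.108 servings → $5.46.
carrots + avocado with both targets exact would need a negative amount; discard.
carrots + bell pepper with both tight: 7.952 servings and 3.214 servings → $5.36.
carrots + spinach with both targets exact would need a negative amount; discard.
avocado + bell pepper with both tight: 15.84 servings and 1.104 servings → $35.22.
avocado + spinach: the both-tight solution has a negative serving — not a feasible corner.
bell pepper + spinach with both tight: 2.669 servings and 2.617 servings → $4.37.
Cheapest feasible corner: $4.37.

$4.37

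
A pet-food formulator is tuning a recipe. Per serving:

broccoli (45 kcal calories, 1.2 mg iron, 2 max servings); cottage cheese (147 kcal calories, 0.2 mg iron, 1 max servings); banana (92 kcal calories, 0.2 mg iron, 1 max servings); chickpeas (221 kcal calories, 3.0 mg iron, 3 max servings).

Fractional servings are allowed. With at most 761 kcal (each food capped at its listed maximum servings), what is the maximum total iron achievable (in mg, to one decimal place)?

11.4 mg

Iron per kcal: broccoli 0.02667, chickpeas 0.01357, banana 0.002174, cottage cheese 0.001361.
Take 2 servings of broccoli: uses 90 kcal, +2.4 mg iron (running total 2.4 mg).
Take 3 servings of chickpeas: uses 663 kcal, +9.0 mg iron (running total 11.4 mg).
Take 0.08696 servings of banana: uses 8 kcal, +0.0 mg iron (running total 11.4 mg).
Filling greedily by iron-per-kcal is optimal for one linear limit, giving 11.4 mg.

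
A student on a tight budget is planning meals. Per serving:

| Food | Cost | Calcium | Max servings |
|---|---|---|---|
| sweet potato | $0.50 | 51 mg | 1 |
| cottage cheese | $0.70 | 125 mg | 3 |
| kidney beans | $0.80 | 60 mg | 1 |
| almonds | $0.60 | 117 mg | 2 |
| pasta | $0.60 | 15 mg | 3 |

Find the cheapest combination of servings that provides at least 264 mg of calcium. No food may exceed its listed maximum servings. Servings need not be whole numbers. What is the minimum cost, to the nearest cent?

$1.37

Cost per mg of calcium: almonds $0.0051, cottage cheese $0.0056, sweet potato $0.0098, kidney beans $0.0133, pasta $0.0400.
Take 2 servings of almonds: +234.0 mg calcium for $1.20 (total $1.20, still need 30.0 mg).
Take 0.24 servings of cottage cheese: +30.0 mg calcium for $0.17 (total $1.37, still need 0.0 mg).
Filling from the cheapest source first is optimal under one linear minimum: $1.37.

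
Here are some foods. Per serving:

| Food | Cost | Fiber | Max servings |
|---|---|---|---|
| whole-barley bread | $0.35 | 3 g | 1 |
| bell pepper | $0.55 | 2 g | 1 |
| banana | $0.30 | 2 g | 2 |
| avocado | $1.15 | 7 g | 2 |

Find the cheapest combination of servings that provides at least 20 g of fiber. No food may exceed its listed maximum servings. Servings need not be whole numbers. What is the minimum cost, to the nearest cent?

$3.09

Cost per g of fiber: whole-barley bread $0.1167, banana $0.1500, avocado $0.1643, bell pepper $0.2750.
Take 1 serving of whole-barley bread: +3.0 g fiber for $0.35 (total $0.35, still need 17.0 g).
Take 2 servings of banana: +4.0 g fiber for $0.60 (total $0.95, still need 13.0 g).
Take 1.857 servings of avocado: +13.0 g fiber for $2.14 (total $3.09, still need 0.0 g).
Filling from the cheapest source first is optimal under one linear minimum: $3.09.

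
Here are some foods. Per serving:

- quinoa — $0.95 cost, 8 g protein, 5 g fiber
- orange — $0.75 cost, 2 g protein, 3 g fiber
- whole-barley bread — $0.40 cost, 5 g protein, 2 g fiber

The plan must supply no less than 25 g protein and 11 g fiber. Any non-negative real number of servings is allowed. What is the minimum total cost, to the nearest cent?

$2.17

The cheapest plan sits at a corner of the feasible region — with two constraints it uses at most two foods.
quinoa only: max(25/8, 11/5) = 3.125 servings → $2.97.
orange only: max(25/2, 11/3) = 12.5 servings → $9.38.
whole-barley bread only: max(25/5, 11/2) = 5.5 servings → $2.20.
quinoa + orange: the both-tight solution has a negative serving — not a feasible corner.
quinoa + whole-barley bread with both tight: 0.5556 servings and 4.111 servings → $2.17.
orange + whole-barley bread with both tight: 0.4545 servings and 4.818 servings → $2.27.
So the least-cost plan costs $2.17.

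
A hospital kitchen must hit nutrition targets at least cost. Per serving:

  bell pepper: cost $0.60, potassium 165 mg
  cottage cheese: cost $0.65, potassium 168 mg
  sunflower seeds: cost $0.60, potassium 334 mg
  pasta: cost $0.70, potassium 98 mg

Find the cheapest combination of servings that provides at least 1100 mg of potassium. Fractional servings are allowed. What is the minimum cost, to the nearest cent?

$1.98

Cost per mg of potassium: sunflower seeds $0.0018, bell pepper $0.0036, cottage cheese $0.0039, pasta $0.0071.
With no serving limits, use only sunflower seeds: 1100 mg / 334 mg = 3.293 servings × $0.60 = $1.98.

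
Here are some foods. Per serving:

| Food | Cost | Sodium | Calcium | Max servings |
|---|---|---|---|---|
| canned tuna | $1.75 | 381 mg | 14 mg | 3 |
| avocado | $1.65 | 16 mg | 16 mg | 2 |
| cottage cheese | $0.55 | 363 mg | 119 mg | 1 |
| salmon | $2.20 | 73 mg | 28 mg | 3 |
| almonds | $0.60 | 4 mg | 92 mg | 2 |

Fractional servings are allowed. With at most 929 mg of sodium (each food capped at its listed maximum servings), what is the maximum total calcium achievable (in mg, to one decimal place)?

430.3 mg

Calcium per mg sodium: almonds 23, avocado 1, salmon 0.3836, cottage cheese 0.3278, canned tuna 0.03675.
Take 2 servings of almonds: uses 8 mg sodium, +184.0 mg calcium (running total 184.0 mg).
Take 2 servings of avocado: uses 32 mg sodium, +32.0 mg calcium (running total 216.0 mg).
Take 3 servings of salmon: uses 219 mg sodium, +84.0 mg calcium (running total 300.0 mg).
Take 1 serving of cottage cheese: uses 363 mg sodium, +119.0 mg calcium (running total 419.0 mg).
Take 0.8058 servings of canned tuna: uses 307 mg sodium, +11.3 mg calcium (running total 430.3 mg).
Filling greedily by calcium-per-mg sodium is optimal for one linear limit, giving 430.3 mg.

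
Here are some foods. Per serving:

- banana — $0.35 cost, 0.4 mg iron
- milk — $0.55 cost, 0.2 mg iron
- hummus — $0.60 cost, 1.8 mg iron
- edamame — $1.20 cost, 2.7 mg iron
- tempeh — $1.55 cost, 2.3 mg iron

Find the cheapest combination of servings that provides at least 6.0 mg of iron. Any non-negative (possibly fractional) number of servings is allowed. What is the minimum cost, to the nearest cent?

$2.00

Cost per mg of iron: hummus $0.3333, edamame $0.4444, tempeh $0.6739, banana $0.8750, milk $2.7500.
With no serving limits, use only hummus: 6.0 mg / 1.8 mg = 3.333 servings × $0.60 = $2.00.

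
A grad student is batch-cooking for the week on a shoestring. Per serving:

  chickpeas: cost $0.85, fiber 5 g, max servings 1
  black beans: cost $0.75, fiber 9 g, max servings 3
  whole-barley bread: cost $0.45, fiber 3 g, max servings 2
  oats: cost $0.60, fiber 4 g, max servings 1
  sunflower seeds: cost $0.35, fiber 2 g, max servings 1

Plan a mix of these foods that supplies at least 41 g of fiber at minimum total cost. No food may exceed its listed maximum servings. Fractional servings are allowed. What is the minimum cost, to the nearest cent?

$4.43

Cost per g of fiber: black beans $0.0833, whole-barley bread $0.1500, oats $0.1500, chickpeas $0.1700, sunflower seeds $0.1750.
Take 3 servings of black beans: +27.0 g fiber for $2.25 (total $2.25, still need 14.0 g).
Take 2 servings of whole-barley bread: +6.0 g fiber for $0.90 (total $3.15, still need 8.0 g).
Take 1 serving of oats: +4.0 g fiber for $0.60 (total $3.75, still need 4.0 g).
Take 0.8 servings of chickpeas: +4.0 g fiber for $0.68 (total $4.43, still need 0.0 g).
Filling from the cheapest source first is optimal under one linear minimum: $4.43.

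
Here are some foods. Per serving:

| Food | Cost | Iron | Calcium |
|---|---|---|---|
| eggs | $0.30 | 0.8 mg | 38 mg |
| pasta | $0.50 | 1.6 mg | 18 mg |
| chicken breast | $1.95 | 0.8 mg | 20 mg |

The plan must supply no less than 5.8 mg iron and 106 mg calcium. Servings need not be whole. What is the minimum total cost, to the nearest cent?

Check every corner: each single food scaled to meet both minima, and each pair solved so both constraints bind.
eggs only: max(5.8/0.8, 106/38) = 7.25 servings → $2.17.
pasta only: max(5.8/1.6, 106/18) = 5.889 servings → $2.94.
chicken breast only: max(5.8/0.8, 106/20) = 7.25 servings → $14.14.
eggs + pasta with both tight: 1.405 servings and 2.922 servings → $1.88.
eggs + chicken breast: intersection lies outside the first quadrant.
pasta + chicken breast with both tight: 1.773 servings and 3.705 servings → $8.11.
Cheapest feasible corner: $1.88.

$1.88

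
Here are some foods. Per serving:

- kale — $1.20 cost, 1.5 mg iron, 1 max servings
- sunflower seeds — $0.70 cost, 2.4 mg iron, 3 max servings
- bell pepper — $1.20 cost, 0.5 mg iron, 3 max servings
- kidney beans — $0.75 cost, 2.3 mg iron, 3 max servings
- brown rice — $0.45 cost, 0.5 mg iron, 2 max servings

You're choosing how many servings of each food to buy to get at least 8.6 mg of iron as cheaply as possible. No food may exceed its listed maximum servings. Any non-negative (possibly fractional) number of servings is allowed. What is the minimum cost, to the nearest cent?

$2.56

Cost per mg of iron: sunflower seeds $0.2917, kidney beans $0.3261, kale $0.8000, brown rice $0.9000, bell pepper $2.4000.
Take 3 servings of sunflower seeds: +7.2 mg iron for $2.10 (total $2.10, still need 1.4 mg).
Take 0.6087 servings of kidney beans: +1.4 mg iron for $0.46 (total $2.56, still need 0.0 mg).
Filling from the cheapest source first is optimal under one linear minimum: $2.56.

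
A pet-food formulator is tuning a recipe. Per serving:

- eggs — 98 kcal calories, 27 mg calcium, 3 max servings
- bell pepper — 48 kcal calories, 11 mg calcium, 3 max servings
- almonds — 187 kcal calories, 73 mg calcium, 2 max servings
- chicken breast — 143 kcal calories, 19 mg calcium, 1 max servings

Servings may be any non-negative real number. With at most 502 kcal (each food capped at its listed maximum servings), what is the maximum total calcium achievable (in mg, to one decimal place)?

181.3 mg

Calcium per kcal: almonds 0.3904, eggs 0.2755, bell pepper 0.2292, chicken breast 0.1329.
Take 2 servings of almonds: uses 374 kcal, +146.0 mg calcium (running total 146.0 mg).
Take 1.306 servings of eggs: uses 128 kcal, +35.3 mg calcium (running total 181.3 mg).
Greedy by best ratio exhausts the calories allowance optimally: 181.3 mg.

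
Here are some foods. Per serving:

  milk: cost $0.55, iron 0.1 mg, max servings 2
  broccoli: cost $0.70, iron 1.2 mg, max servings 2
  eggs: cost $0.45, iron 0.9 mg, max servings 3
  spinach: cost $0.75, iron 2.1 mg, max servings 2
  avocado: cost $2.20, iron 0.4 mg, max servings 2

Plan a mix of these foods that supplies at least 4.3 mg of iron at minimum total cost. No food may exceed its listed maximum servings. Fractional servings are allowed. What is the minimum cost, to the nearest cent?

$1.55

Cost per mg of iron: spinach $0.3571, eggs $0.5000, broccoli $0.5833, milk $5.5000, avocado $5.5000.
Take 2 servings of spinach: +4.2 mg iron for $1.50 (total $1.50, still need 0.1 mg).
Take 0.1111 servings of eggs: +0.1 mg iron for $0.05 (total $1.55, still need 0.0 mg).
Greedy by cheapest-per-mg is optimal for a single linear constraint, so the minimum cost is $1.55.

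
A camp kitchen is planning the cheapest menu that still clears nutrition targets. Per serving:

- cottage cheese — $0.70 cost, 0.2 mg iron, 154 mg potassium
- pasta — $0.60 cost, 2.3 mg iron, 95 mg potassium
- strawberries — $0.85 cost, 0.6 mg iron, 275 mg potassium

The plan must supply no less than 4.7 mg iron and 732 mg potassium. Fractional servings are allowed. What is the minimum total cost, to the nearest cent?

cottage cheese only: max(4.7/0.2, 732/154) = 23.5 servings → $16.45.
pasta only: max(4.7/2.3, 732/95) = 7.705 servings → $4.62.
strawberries only: max(4.7/0.6, 732/275) = 7.833 servings → $6.66.
cottage cheese + pasta with both tight: 3.691 servings and 1.723 servings → $3.62.
cottage cheese + strawberries with both targets exact would need a negative amount; discard.
pasta + strawberries with both tight: 1.483 servings and 2.15 servings → $2.72.
The minimum over all feasible corners is $2.72.

$2.72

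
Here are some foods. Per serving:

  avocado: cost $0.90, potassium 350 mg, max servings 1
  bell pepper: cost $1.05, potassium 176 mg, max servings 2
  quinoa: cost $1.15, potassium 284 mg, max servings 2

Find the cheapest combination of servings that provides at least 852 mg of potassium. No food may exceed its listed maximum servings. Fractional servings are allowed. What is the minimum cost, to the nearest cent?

Cost per mg of potassium: avocado $0.0026, quinoa $0.0040, bell pepper $0.0060.
Take 1 serving of avocado: +350.0 mg potassium for $0.90 (total $0.90, still need 502.0 mg).
Take 1.768 servings of quinoa: +502.0 mg potassium for $2.03 (total $2.93, still need 0.0 mg).
Filling from the cheapest source first is optimal under one linear minimum: $2.93.

$2.93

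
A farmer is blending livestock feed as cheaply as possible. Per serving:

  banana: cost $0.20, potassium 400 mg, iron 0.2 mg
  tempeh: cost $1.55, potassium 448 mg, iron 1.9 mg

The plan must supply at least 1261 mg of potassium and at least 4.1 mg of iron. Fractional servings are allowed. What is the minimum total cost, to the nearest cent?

Minimising a linear cost over {potassium ≥ 1261, iron ≥ 4.1, servings ≥ 0} — the optimum is at a vertex, using one or two foods.
banana only: max(1261/400, 4.1/0.2) = 20.5 servings → $4.10.
tempeh only: max(1261/448, 4.1/1.9) = 2.815 servings → $4.36.
banana + tempeh with both tight: 0.834 servings and 2.07 servings → $3.38.
The minimum over all feasible corners is $3.38.

$3.38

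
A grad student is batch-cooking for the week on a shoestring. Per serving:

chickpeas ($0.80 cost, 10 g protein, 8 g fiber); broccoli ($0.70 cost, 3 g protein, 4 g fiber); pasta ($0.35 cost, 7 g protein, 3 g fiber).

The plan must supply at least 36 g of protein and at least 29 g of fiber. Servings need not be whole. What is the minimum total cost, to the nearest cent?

Compare the cost at each extreme point of the feasible region.
chickpeas only: max(36/10, 29/8) = 3.625 servings → $2.90.
broccoli only: max(36/3, 29/4) = 12 servings → $8.40.
pasta only: max(36/7, 29/3) = 9.667 servings → $3.38.
chickpeas + broccoli with both tight: 3.562 servings and 0.125 servings → $2.94.
chickpeas + pasta with both targets exact would need a negative amount; discard.
broccoli + pasta with both tight: 5 servings and 3 servings → $4.55.
So the least-cost plan costs $2.90.

$2.90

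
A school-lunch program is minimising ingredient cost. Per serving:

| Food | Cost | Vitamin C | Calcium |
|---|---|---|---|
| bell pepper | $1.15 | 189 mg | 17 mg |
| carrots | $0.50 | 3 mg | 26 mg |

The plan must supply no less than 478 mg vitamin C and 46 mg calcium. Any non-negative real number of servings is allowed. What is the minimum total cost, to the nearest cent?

$2.96

With two linear requirements the optimum uses one or two foods; enumerate the corners.
bell pepper only: max(478/189, 46/17) = 2.706 servings → $3.11.
carrots only: max(478/3, 46/26) = 159.3 servings → $79.67.
bell pepper + carrots with both tight: 2.527 servings and 0.1168 servings → $2.96.
So the least-cost plan costs $2.96.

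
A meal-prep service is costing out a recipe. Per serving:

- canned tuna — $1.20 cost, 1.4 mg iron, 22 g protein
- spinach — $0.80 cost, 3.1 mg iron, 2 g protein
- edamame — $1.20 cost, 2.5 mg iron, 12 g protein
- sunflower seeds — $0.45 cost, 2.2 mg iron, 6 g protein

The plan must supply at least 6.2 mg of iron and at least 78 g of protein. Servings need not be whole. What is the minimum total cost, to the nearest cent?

For a min-cost LP with two ≥-constraints, a basic feasible solution has at most two positive variables.
canned tuna only: max(6.2/1.4, 78/22) = 4.429 servings → $5.31.
spinach only: max(6.2/3.1, 78/2) = 39 servings → $31.20.
edamame only: max(6.2/2.5, 78/12) = 6.5 servings → $7.80.
sunflower seeds only: max(6.2/2.2, 78/6) = 13 servings → $5.85.
canned tuna + spinach with both tight: 3.508 servings and 0.4159 servings → $4.54.
canned tuna + edamame with both tight: 3.157 servings and 0.712 servings → $4.64.
canned tuna + sunflower seeds with both tight: 3.36 servings and 0.68 servings → $4.34.
spinach + edamame: intersection lies outside the first quadrant.
spinach + sunflower seeds: the both-tight solution has a negative serving — not a feasible corner.
edamame + sunflower seeds: intersection lies outside the first quadrant.
The minimum over all feasible corners is $4.34.

$4.34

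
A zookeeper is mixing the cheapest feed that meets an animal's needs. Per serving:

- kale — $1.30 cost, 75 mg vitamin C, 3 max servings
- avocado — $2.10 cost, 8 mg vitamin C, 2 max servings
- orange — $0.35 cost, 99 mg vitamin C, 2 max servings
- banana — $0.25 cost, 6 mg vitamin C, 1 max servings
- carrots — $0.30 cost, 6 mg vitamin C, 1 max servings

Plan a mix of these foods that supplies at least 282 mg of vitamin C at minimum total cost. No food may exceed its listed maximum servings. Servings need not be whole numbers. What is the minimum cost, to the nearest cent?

$2.16

Cost per mg of vitamin C: orange $0.0035, kale $0.0173, banana $0.0417, carrots $0.0500, avocado $0.2625.
Take 2 servings of orange: +198.0 mg vitamin C for $0.70 (total $0.70, still need 84.0 mg).
Take 1.12 servings of kale: +84.0 mg vitamin C for $1.46 (total $2.16, still need 0.0 mg).
Filling from the cheapest source first is optimal under one linear minimum: $2.16.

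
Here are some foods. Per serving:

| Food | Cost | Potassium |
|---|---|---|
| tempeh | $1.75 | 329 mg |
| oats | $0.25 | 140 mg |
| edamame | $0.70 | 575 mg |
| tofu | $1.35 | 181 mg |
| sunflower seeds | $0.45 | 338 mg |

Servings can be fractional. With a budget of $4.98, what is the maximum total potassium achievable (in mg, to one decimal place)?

Potassium per dollar: edamame 821.4, sunflower seeds 751.1, oats 560, tempeh 188, tofu 134.1.
With no serving limits, spend the whole cost allowance on edamame: $4.98 / $0.70 × 575 mg = 4090.7 mg.

4090.7 mg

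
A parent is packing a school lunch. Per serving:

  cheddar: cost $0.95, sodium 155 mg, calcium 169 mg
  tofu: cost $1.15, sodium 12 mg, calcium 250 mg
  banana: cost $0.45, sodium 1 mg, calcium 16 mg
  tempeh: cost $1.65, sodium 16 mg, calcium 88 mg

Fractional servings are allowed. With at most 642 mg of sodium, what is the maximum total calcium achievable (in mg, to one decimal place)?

Calcium per mg sodium: tofu 20.83, banana 16, tempeh 5.5, cheddar 1.09.
With no serving limits, spend the whole sodium allowance on tofu: 642 mg / 12 mg × 250 mg = 13375.0 mg.

13375.0 mg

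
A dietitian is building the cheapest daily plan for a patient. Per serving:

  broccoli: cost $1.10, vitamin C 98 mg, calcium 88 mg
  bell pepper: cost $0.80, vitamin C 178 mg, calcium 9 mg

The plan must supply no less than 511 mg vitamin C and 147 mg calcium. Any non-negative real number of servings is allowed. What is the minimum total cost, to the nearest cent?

$3.26

With two linear requirements the optimum uses one or two foods; enumerate the corners.
broccoli only: max(511/98, 147/88) = 5.214 servings → $5.74.
bell pepper only: max(511/178, 147/9) = 16.33 servings → $13.07.
broccoli + bell pepper with both tight: 1.459 servings and 2.068 servings → $3.26.
The minimum over all feasible corners is $3.26.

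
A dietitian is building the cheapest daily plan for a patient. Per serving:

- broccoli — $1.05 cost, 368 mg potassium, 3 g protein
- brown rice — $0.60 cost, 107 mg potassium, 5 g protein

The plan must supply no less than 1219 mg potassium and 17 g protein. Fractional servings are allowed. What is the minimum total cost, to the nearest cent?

An LP optimum is at a vertex; with two nutrient constraints at most two foods are used. Check each candidate.
broccoli only: max(1219/368, 17/3) = 5.667 servings → $5.95.
brown rice only: max(1219/107, 17/5) = 11.39 servings → $6.84.
broccoli + brown rice with both tight: 2.815 servings and 1.711 servings → $3.98.
Cheapest feasible corner: $3.98.

$3.98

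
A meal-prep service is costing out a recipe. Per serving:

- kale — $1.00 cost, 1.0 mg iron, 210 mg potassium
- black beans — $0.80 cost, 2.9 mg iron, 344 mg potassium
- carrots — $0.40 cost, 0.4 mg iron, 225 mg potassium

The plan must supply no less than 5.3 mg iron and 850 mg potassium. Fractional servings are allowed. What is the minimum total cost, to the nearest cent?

A basic optimal solution has at most two foods positive. Try each food alone and each pair with both targets met exactly.
kale only: max(5.3/1.0, 850/210) = 5.3 servings → $5.30.
black beans only: max(5.3/2.9, 850/344) = 2.471 servings → $1.98.
carrots only: max(5.3/0.4, 850/225) = 13.25 servings → $5.30.
kale + black beans with both tight: 2.422 servings and 0.9925 servings → $3.22.
kale + carrots: intersection lies outside the first quadrant.
black beans + carrots with both tight: 1.656 servings and 1.246 servings → $1.82.
So the least-cost plan costs $1.82.

$1.82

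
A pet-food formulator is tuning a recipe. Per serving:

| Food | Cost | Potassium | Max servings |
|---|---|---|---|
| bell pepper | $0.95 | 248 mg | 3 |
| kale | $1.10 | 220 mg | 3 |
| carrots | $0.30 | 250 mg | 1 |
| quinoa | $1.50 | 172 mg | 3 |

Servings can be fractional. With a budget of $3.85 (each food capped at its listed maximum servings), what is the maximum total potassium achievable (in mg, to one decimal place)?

1134.0 mg

Potassium per dollar: carrots 833.3, bell pepper 261.1, kale 200, quinoa 114.7.
Take 1 serving of carrots: spends $0.30, +250.0 mg potassium (running total 250.0 mg).
Take 3 servings of bell pepper: spends $2.85, +744.0 mg potassium (running total 994.0 mg).
Take 0.6364 servings of kale: spends $0.70, +140.0 mg potassium (running total 1134.0 mg).
Filling greedily by potassium-per-dollar is optimal for one linear limit, giving 1134.0 mg.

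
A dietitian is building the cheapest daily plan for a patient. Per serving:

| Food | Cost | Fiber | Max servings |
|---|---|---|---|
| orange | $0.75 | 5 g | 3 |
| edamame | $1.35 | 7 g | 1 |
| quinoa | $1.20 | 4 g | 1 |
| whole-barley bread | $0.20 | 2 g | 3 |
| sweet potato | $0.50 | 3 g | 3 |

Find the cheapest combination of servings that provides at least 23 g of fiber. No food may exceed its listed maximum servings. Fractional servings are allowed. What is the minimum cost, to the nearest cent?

Cost per g of fiber: whole-barley bread $0.1000, orange $0.1500, sweet potato $0.1667, edamame $0.1929, quinoa $0.3000.
Take 3 servings of whole-barley bread: +6.0 g fiber for $0.60 (total $0.60, still need 17.0 g).
Take 3 servings of orange: +15.0 g fiber for $2.25 (total $2.85, still need 2.0 g).
Take 0.6667 servings of sweet potato: +2.0 g fiber for $0.33 (total $3.18, still need 0.0 g).
Filling from the cheapest source first is optimal under one linear minimum: $3.18.

$3.18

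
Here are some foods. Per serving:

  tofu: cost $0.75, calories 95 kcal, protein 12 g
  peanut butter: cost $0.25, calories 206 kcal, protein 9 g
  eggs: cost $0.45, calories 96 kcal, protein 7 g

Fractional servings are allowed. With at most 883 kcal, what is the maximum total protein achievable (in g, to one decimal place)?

111.5 g

Protein per kcal: tofu 0.1263, eggs 0.07292, peanut butter 0.04369.
With no serving limits, spend the whole calories allowance on tofu: 883 kcal / 95 kcal × 12 g = 111.5 g.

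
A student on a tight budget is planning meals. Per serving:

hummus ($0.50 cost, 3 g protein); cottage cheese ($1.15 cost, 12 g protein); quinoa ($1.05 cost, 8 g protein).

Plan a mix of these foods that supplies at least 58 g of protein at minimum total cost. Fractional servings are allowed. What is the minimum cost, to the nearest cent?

$5.56

Cost per g of protein: cottage cheese $0.0958, quinoa $0.1313, hummus $0.1667.
With no serving limits, use only cottage cheese: 58 g / 12 g = 4.833 servings × $1.15 = $5.56.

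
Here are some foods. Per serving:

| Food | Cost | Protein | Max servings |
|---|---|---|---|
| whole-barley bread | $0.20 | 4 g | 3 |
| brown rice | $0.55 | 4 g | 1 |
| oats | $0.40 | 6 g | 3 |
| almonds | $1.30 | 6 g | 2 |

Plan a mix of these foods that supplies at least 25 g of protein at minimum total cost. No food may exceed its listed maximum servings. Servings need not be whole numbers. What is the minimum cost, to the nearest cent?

Cost per g of protein: whole-barley bread $0.0500, oats $0.0667, brown rice $0.1375, almonds $0.2167.
Take 3 servings of whole-barley bread: +12.0 g protein for $0.60 (total $0.60, still need 13.0 g).
Take 2.167 servings of oats: +13.0 g protein for $0.87 (total $1.47, still need 0.0 g).
Greedy by cheapest-per-g is optimal for a single linear constraint, so the minimum cost is $1.47.

$1.47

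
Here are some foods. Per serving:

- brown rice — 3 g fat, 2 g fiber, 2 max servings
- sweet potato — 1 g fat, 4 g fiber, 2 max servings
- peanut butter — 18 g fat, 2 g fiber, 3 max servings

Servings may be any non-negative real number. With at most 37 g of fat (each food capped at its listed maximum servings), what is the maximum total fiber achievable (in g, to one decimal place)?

15.2 g

Fiber per g fat: sweet potato 4, brown rice 0.6667, peanut butter 0.1111.
Take 2 servings of sweet potato: uses 2 g fat, +8.0 g fiber (running total 8.0 g).
Take 2 servings of brown rice: uses 6 g fat, +4.0 g fiber (running total 12.0 g).
Take 1.611 servings of peanut butter: uses 29 g fat, +3.2 g fiber (running total 15.2 g).
Filling greedily by fiber-per-g fat is optimal for one linear limit, giving 15.2 g.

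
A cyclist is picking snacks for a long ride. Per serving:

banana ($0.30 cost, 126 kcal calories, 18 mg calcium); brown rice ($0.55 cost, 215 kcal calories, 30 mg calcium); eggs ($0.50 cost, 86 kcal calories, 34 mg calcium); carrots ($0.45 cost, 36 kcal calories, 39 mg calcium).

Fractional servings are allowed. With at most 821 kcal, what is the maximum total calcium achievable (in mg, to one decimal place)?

889.4 mg

Calcium per kcal: carrots 1.083, eggs 0.3953, banana 0.1429, brown rice 0.1395.
With no serving limits, spend the whole calories allowance on carrots: 821 kcal / 36 kcal × 39 mg = 889.4 mg.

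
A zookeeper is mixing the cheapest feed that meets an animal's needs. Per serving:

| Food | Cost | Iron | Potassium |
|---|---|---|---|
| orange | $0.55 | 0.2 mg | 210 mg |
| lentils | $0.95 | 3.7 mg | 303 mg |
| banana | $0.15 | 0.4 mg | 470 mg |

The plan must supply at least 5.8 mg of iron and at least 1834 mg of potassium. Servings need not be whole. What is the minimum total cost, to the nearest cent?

orange only: max(5.8/0.2, 1834/210) = 29 servings → $15.95.
lentils only: max(5.8/3.7, 1834/303) = 6.053 servings → $5.75.
banana only: max(5.8/0.4, 1834/470) = 14.5 servings → $2.17.
orange + lentils with both tight: 7.019 servings and 1.188 servings → $4.99.
orange + banana: intersection lies outside the first quadrant.
lentils + banana with both tight: 1.232 servings and 3.108 servings → $1.64.
The minimum over all feasible corners is $1.64.

$1.64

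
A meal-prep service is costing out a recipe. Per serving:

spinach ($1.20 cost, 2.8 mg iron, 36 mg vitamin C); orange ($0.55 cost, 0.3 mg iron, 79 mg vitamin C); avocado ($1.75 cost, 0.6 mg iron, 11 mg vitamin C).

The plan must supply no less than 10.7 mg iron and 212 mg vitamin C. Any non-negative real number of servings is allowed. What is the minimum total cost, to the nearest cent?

$5.00

spinach only: max(10.7/2.8, 212/36) = 5.889 servings → $7.07.
orange only: max(10.7/0.3, 212/79) = 35.67 servings → $19.62.
avocado only: max(10.7/0.6, 212/11) = 19.27 servings → $33.73.
spinach + orange with both tight: 3.715 servings and 0.9905 servings → $5.00.
spinach + avocado with both targets exact would need a negative amount; discard.
orange + avocado with both tight: 0.2154 servings and 17.73 servings → $31.14.
So the least-cost plan costs $5.00.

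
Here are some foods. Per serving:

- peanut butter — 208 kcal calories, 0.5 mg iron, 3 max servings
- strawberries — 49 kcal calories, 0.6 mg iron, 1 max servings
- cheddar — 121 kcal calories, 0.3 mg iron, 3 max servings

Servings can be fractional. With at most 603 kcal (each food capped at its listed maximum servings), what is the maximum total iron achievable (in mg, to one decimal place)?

2.0 mg

Iron per kcal: strawberries 0.01224, cheddar 0.002479, peanut butter 0.002404.
Take 1 serving of strawberries: uses 49 kcal, +0.6 mg iron (running total 0.6 mg).
Take 3 servings of cheddar: uses 363 kcal, +0.9 mg iron (running total 1.5 mg).
Take 0.9183 servings of peanut butter: uses 191 kcal, +0.5 mg iron (running total 2.0 mg).
Greedy by best ratio exhausts the calories allowance optimally: 2.0 mg.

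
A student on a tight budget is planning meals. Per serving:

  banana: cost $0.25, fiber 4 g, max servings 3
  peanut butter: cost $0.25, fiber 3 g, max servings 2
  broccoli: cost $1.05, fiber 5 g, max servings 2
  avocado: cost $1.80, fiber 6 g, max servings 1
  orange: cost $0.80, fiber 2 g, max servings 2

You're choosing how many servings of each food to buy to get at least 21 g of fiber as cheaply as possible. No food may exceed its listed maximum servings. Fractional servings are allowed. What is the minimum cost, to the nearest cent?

Cost per g of fiber: banana $0.0625, peanut butter $0.0833, broccoli $0.2100, avocado $0.3000, orange $0.4000.
Take 3 servings of banana: +12.0 g fiber for $0.75 (total $0.75, still need 9.0 g).
Take 2 servings of peanut butter: +6.0 g fiber for $0.50 (total $1.25, still need 3.0 g).
Take 0.6 servings of broccoli: +3.0 g fiber for $0.63 (total $1.88, still need 0.0 g).
Filling from the cheapest source first is optimal under one linear minimum: $1.88.

$1.88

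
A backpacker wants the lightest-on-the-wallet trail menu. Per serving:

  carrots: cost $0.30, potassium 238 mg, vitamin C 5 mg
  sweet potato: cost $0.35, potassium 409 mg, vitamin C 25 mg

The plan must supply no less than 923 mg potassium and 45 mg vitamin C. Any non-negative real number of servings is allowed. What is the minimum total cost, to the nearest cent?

An LP optimum is at a vertex; with two nutrient constraints at most two foods are used. Check each candidate.
carrots only: max(923/238, 45/5) = 9 servings → $2.70.
sweet potato only: max(923/409, 45/25) = 2.257 servings → $0.79.
carrots + sweet potato with both tight: 1.196 servings and 1.561 servings → $0.91.
The minimum over all feasible corners is $0.79.

$0.79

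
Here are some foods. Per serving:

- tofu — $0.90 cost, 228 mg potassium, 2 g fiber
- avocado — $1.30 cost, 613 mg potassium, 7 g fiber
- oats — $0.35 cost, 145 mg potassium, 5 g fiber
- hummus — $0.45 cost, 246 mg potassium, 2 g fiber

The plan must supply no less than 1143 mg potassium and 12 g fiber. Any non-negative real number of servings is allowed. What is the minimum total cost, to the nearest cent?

For a min-cost LP with two ≥-constraints, a basic feasible solution has at most two positive variables.
tofu only: max(1143/228, 12/2) = 6 servings → $5.40.
avocado only: max(1143/613, 12/7) = 1.865 servings → $2.42.
oats only: max(1143/145, 12/5) = 7.883 servings → $2.76.
hummus only: max(1143/246, 12/2) = 6 servings → $2.70.
tofu + avocado with both tight: 1.743 servings and 1.216 servings → $3.15.
tofu + oats with both tight: 4.676 servings and 0.5294 servings → $4.39.
tofu + hummus: intersection lies outside the first quadrant.
avocado + oats with both targets exact would need a negative amount; discard.
avocado + hummus with both tight: 1.343 servings and 1.3 servings → $2.33.
oats + hummus with both tight: 0.7085 servings and 4.229 servings → $2.15.
Cheapest feasible corner: $2.15.

$2.15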